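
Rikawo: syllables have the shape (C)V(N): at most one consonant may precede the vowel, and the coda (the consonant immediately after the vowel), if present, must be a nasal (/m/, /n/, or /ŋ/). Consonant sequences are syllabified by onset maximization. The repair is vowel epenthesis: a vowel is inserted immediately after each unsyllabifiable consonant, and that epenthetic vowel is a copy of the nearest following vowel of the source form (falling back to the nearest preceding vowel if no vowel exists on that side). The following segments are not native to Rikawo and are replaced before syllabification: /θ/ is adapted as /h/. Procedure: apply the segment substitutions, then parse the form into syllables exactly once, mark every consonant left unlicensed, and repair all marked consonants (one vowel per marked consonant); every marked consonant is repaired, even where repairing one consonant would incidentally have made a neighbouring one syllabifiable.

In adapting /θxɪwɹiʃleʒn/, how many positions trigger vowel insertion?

5

After substitution the input is /hxɪwɹiʃleʒn/.
The unsyllabifiable consonants are /h/, /w/, /ʃ/, /ʒ/, /n/; each receives one epenthetic vowel.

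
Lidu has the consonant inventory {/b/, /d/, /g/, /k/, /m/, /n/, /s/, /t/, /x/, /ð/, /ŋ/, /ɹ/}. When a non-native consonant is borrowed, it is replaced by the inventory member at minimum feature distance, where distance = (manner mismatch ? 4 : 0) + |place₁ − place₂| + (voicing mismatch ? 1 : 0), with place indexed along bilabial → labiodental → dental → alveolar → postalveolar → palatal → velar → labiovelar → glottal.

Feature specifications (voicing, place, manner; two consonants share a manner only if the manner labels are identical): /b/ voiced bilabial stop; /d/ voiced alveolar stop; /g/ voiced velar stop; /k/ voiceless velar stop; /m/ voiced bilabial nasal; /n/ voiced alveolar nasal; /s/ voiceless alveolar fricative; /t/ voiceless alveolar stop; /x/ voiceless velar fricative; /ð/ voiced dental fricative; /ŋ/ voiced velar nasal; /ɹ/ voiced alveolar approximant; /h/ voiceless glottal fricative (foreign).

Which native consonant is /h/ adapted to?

/x/ is closest: same manner (fricative), place distance 2 (glottal→velar), same voicing; total 2. Next closest is /s/ at distance 5.

x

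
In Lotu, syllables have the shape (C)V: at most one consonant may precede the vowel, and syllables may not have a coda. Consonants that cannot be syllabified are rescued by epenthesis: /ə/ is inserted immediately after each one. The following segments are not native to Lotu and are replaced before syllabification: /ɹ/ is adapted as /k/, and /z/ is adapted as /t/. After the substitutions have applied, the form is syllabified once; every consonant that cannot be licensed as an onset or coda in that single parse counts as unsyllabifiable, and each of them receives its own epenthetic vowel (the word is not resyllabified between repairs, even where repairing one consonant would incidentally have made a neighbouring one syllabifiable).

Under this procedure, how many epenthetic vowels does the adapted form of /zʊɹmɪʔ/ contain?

2

After substitution the input is /tʊkmɪʔ/.
The unsyllabifiable consonants are /k/, /ʔ/; each receives one epenthetic vowel.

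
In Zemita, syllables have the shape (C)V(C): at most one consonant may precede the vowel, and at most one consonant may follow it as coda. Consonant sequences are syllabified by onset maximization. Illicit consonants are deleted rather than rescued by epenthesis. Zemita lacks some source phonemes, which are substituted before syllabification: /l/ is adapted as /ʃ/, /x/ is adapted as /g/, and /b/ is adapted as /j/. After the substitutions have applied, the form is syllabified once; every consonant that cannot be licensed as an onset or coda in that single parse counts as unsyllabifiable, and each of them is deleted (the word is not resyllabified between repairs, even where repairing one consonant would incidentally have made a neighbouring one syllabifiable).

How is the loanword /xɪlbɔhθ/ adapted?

gɪʃjɔh

Substitution: /x/ → /g/, /l/ → /ʃ/, /b/ → /j/, giving /gɪʃjɔhθ/.
Syllabifying with onset maximization leaves /θ/ stranded (at most one coda consonant is licensed; onsets are limited to one consonant).
Deletion applies to /θ/.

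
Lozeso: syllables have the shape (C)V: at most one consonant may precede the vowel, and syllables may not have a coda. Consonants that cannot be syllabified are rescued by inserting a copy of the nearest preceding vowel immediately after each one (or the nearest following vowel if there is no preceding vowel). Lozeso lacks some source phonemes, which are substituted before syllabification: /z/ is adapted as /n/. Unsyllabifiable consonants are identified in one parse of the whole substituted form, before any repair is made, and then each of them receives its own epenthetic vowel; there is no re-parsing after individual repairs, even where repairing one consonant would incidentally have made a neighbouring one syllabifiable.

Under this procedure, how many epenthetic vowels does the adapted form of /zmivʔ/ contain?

After substitution the input is /nmivʔ/.
The unsyllabifiable consonants are /n/, /v/, /ʔ/; each receives one epenthetic vowel.

3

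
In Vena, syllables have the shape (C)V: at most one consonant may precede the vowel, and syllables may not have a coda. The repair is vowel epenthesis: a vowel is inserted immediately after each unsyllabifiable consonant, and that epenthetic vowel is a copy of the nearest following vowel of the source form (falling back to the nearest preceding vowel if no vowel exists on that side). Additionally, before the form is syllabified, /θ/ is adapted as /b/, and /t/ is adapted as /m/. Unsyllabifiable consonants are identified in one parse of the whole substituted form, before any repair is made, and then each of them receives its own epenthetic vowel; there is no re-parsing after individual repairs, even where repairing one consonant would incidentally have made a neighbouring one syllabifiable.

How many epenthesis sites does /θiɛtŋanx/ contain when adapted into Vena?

3

After substitution the input is /biɛmŋanx/.
The unsyllabifiable consonants are /m/, /n/, /x/; each receives one epenthetic vowel.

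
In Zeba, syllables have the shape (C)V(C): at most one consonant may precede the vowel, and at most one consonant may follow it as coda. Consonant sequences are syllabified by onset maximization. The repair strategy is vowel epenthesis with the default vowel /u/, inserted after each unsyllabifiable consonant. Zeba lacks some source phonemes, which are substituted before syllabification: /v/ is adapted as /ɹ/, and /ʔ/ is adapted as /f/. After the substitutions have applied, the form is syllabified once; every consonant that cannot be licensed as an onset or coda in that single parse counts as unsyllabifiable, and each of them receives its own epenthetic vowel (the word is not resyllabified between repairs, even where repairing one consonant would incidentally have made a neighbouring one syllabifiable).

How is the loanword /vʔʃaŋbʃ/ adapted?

Substitution: /v/ → /ɹ/, /ʔ/ → /f/, giving /ɹfʃaŋbʃ/.
Under (C)V(C), the unsyllabifiable consonants are /ɹ/, /f/, /b/, /ʃ/ (at most one coda consonant is licensed; onsets are limited to one consonant).
Each unlicensed consonant becomes the onset of a new syllable: /ɹ/ → /ɹu/, /f/ → /fu/, /b/ → /bu/, /ʃ/ → /ʃu/.

ɹufuʃaŋbuʃu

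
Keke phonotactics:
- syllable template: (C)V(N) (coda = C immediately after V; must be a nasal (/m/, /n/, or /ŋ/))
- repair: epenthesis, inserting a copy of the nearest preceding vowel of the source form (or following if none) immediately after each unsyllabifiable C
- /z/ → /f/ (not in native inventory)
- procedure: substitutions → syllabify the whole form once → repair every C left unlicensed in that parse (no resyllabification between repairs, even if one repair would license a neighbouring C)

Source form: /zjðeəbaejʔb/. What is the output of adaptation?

Substitution: /z/ → /f/, giving /fjðeəbaejʔb/.
Syllabifying with onset maximization leaves /f/, /j/, /j/, /ʔ/, /b/ stranded (only a nasal (/m/, /n/, or /ŋ/) is licensed in coda position; onsets are limited to one consonant).
Inserting the epenthetic vowel yields /f/ → /fe/, /j/ → /je/, /j/ → /je/, /ʔ/ → /ʔe/, /b/ → /be/.

fejeðeəbaejeʔebe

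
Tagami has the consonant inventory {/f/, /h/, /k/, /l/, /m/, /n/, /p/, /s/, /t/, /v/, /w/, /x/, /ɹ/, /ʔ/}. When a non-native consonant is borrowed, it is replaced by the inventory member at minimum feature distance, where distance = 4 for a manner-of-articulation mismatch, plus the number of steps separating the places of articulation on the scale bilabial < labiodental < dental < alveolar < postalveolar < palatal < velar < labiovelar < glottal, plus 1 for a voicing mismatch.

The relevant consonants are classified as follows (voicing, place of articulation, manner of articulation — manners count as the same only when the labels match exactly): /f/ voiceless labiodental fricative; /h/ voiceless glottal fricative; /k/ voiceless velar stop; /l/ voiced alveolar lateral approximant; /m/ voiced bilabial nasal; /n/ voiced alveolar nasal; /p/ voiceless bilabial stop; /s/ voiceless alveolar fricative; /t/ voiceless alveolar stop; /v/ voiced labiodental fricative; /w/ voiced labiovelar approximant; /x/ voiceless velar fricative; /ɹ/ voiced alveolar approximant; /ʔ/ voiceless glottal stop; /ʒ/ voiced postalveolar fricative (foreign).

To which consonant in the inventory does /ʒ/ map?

/s/ is closest: same manner (fricative), place distance 1 (postalveolar→alveolar), voicing differs (+1); total 2. Next closest is /v/ at distance 3.

s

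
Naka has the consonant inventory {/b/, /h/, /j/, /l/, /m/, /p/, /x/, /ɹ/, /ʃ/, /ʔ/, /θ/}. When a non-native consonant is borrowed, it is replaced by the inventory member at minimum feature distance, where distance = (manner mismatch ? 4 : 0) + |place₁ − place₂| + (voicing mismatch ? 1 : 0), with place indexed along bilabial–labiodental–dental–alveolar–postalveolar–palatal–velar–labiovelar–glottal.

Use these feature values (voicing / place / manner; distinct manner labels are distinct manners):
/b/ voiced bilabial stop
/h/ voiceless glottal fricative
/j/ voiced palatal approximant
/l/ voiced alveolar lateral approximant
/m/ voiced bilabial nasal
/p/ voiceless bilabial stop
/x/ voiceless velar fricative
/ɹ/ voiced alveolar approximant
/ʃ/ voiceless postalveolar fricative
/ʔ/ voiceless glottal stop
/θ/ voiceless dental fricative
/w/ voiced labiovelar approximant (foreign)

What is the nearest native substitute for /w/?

j

/j/ is closest: same manner (approximant), place distance 2 (labiovelar→palatal), same voicing; total 2. Next closest is /ɹ/ at distance 4.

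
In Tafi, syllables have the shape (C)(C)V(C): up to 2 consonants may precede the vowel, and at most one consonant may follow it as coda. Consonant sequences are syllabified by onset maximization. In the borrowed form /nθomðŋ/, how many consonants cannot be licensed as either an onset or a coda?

2

Syllabifying with onset maximization leaves /ð/, /ŋ/ stranded (at most one coda consonant is licensed; onsets may contain at most 2 consonants).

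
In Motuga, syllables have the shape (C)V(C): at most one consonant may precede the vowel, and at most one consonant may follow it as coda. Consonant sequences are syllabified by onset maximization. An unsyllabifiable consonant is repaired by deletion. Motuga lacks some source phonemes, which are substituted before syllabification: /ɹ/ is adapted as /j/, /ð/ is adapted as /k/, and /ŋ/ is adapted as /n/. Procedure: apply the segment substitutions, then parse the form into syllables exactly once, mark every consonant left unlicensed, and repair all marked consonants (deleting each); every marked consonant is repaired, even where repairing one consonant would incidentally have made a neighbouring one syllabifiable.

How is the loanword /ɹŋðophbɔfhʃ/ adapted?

Substitution: /ɹ/ → /j/, /ŋ/ → /n/, /ð/ → /k/, giving /jnkophbɔfhʃ/.
Syllabifying with onset maximization leaves /j/, /n/, /h/, /h/, /ʃ/ stranded (at most one coda consonant is licensed; onsets are limited to one consonant).
Deleting the stranded consonants removes /j/, /n/, /h/, /h/, /ʃ/.

kopbɔf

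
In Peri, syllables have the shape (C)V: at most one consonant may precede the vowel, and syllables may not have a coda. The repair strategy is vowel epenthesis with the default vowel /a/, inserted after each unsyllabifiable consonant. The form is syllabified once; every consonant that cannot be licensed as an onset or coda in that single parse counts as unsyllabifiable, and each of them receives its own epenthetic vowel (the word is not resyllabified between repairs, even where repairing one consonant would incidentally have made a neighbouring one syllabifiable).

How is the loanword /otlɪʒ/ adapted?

otalɪʒa

The consonants /t/, /ʒ/ cannot be parsed into a legal (C)V syllable (no codas are permitted; onsets are limited to one consonant).
Inserting the epenthetic vowel yields /t/ → /ta/, /ʒ/ → /ʒa/.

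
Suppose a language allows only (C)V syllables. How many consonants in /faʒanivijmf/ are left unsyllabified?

3

Under (C)V, the unsyllabifiable consonants are /j/, /m/, /f/ (no codas are permitted; onsets are limited to one consonant).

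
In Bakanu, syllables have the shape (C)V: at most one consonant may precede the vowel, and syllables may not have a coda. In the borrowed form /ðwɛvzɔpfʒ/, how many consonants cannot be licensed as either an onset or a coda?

Syllabifying with onset maximization leaves /ð/, /v/, /p/, /f/, /ʒ/ stranded (no codas are permitted; onsets are limited to one consonant).

5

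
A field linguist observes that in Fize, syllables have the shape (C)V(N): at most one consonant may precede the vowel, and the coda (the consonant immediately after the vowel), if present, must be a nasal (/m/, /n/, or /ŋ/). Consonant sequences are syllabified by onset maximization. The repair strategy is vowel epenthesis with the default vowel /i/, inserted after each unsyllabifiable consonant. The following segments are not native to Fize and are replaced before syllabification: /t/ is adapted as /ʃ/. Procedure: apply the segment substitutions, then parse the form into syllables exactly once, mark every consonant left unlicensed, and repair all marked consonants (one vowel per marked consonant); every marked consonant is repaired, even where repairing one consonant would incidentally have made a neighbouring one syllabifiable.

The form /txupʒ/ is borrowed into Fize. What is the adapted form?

ʃixupiʒi

Substitution: /t/ → /ʃ/, giving /ʃxupʒ/.
The consonants /ʃ/, /p/, /ʒ/ cannot be parsed into a legal (C)V(N) syllable (only a nasal (/m/, /n/, or /ŋ/) is licensed in coda position; onsets are limited to one consonant).
Each unlicensed consonant becomes the onset of a new syllable: /ʃ/ → /ʃi/, /p/ → /pi/, /ʒ/ → /ʒi/.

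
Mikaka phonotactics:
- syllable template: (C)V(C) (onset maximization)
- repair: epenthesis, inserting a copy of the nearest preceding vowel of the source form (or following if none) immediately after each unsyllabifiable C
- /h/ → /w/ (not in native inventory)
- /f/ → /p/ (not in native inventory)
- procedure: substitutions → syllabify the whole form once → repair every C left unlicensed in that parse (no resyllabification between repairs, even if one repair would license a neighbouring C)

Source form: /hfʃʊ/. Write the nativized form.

wʊpʊʃʊ

Substitution: /h/ → /w/, /f/ → /p/, giving /wpʃʊ/.
Syllabifying with onset maximization leaves /w/, /p/ stranded (at most one coda consonant is licensed; onsets are limited to one consonant).
Each unlicensed consonant becomes the onset of a new syllable: /w/ → /wʊ/, /p/ → /pʊ/.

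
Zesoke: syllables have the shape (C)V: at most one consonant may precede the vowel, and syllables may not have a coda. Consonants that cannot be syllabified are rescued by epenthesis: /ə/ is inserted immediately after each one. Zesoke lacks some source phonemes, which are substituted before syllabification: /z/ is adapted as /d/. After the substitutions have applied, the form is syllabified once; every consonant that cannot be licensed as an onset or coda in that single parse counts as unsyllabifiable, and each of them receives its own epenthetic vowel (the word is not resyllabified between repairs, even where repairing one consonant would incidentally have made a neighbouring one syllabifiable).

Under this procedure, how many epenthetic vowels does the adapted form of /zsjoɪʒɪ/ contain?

2

After substitution the input is /dsjoɪʒɪ/.
The unsyllabifiable consonants are /d/, /s/; each receives one epenthetic vowel.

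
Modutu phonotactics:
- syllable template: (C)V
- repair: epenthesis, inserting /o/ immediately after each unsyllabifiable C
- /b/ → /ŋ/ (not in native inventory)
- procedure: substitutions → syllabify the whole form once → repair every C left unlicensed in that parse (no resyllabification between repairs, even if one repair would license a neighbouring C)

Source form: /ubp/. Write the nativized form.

uŋopo

Substitution: /b/ → /ŋ/, giving /uŋp/.
The consonants /ŋ/, /p/ cannot be parsed into a legal (C)V syllable (no codas are permitted; onsets are limited to one consonant).
Inserting the epenthetic vowel yields /ŋ/ → /ŋo/, /p/ → /po/.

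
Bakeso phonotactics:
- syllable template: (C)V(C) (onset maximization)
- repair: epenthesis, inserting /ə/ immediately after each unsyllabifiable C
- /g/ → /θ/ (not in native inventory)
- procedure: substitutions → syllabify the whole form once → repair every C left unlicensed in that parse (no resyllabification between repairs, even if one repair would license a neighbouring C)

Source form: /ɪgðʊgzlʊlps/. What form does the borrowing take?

Substitution: /g/ → /θ/, giving /ɪθðʊθzlʊlps/.
Syllabifying with onset maximization leaves /z/, /p/, /s/ stranded (at most one coda consonant is licensed; onsets are limited to one consonant).
Each unlicensed consonant becomes the onset of a new syllable: /z/ → /zə/, /p/ → /pə/, /s/ → /sə/.

ɪθðʊθzəlʊlpəsə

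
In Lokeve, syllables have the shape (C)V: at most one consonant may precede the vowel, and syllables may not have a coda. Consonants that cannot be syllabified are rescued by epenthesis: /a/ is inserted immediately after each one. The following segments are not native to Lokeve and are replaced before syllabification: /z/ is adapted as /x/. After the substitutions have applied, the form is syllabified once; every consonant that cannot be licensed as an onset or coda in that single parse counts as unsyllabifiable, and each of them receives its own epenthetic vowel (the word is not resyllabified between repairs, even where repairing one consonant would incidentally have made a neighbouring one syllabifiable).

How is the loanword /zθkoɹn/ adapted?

Substitution: /z/ → /x/, giving /xθkoɹn/.
Under (C)V, the unsyllabifiable consonants are /x/, /θ/, /ɹ/, /n/ (no codas are permitted; onsets are limited to one consonant).
Epenthesis after each stranded consonant: /x/ → /xa/, /θ/ → /θa/, /ɹ/ → /ɹa/, /n/ → /na/.

xaθakoɹana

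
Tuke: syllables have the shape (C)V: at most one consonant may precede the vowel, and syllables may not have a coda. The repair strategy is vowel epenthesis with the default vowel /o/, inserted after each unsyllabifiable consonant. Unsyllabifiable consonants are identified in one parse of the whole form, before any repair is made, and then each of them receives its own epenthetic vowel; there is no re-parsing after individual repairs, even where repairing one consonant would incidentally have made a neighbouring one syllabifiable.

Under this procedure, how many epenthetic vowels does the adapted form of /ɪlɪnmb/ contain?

3

The unsyllabifiable consonants are /n/, /m/, /b/; each receives one epenthetic vowel.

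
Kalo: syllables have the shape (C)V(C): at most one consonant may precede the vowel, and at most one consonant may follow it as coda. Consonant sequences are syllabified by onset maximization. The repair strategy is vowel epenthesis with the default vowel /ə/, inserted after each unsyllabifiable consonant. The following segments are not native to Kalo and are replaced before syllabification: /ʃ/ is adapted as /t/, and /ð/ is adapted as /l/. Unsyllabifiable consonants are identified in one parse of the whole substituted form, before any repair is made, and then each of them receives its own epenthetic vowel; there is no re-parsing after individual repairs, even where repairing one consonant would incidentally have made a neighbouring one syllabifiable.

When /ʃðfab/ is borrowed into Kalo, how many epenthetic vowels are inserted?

2

After substitution the input is /tlfab/.
The unsyllabifiable consonants are /t/, /l/; each receives one epenthetic vowel.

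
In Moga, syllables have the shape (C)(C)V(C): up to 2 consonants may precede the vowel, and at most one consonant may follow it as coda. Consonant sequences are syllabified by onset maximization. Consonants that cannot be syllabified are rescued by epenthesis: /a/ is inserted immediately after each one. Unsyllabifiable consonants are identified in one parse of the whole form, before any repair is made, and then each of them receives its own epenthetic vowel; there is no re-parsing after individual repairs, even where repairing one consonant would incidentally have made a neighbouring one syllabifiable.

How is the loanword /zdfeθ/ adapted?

Syllabifying with onset maximization leaves /z/ stranded (at most one coda consonant is licensed; onsets may contain at most 2 consonants).
Epenthesis after each stranded consonant: /z/ → /za/.

zadfeθ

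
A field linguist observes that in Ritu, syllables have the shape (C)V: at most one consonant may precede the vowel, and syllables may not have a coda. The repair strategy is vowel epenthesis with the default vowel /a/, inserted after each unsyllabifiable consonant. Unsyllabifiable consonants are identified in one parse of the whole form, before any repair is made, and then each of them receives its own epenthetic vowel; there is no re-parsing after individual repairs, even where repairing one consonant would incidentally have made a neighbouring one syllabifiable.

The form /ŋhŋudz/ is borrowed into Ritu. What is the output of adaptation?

ŋahaŋudaza

Syllabifying with onset maximization leaves /ŋ/, /h/, /d/, /z/ stranded (no codas are permitted; onsets are limited to one consonant).
Inserting the epenthetic vowel yields /ŋ/ → /ŋa/, /h/ → /ha/, /d/ → /da/, /z/ → /za/.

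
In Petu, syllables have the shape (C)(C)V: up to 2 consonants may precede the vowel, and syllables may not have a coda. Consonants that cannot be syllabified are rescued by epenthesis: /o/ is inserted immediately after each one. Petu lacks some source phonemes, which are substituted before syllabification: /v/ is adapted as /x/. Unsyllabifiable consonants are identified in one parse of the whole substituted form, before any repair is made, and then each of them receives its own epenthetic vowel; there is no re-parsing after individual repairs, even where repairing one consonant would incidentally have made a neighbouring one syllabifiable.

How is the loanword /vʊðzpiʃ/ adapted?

Substitution: /v/ → /x/, giving /xʊðzpiʃ/.
Syllabifying with onset maximization leaves /ð/, /ʃ/ stranded (no codas are permitted; onsets may contain at most 2 consonants).
Epenthesis after each stranded consonant: /ð/ → /ðo/, /ʃ/ → /ʃo/.

xʊðozpiʃo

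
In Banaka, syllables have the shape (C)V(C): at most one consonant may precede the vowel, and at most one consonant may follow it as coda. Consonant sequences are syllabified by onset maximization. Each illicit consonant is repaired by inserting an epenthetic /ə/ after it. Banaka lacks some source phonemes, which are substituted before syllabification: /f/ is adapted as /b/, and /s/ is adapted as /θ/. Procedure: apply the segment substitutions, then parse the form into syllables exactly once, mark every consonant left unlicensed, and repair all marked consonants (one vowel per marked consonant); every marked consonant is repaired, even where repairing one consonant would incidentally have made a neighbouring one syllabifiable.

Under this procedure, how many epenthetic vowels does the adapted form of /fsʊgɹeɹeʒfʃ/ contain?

3

After substitution the input is /bθʊgɹeɹeʒbʃ/.
The unsyllabifiable consonants are /b/, /b/, /ʃ/; each receives one epenthetic vowel.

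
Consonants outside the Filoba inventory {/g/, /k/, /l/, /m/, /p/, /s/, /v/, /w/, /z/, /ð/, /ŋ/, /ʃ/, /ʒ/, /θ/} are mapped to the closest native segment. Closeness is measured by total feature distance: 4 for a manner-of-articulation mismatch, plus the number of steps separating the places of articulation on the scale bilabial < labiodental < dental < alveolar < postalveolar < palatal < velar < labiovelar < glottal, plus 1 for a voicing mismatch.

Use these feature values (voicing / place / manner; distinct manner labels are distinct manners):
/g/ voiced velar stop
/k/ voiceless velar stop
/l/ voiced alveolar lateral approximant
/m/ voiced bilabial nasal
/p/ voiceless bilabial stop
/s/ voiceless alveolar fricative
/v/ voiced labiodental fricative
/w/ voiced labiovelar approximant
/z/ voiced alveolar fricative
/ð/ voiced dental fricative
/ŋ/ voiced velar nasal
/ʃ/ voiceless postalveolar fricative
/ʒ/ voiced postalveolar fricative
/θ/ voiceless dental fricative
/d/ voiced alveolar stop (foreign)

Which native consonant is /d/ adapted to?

g

/g/ is closest: same manner (stop), place distance 3 (alveolar→velar), same voicing; total 3. Next closest is /k/ at distance 4.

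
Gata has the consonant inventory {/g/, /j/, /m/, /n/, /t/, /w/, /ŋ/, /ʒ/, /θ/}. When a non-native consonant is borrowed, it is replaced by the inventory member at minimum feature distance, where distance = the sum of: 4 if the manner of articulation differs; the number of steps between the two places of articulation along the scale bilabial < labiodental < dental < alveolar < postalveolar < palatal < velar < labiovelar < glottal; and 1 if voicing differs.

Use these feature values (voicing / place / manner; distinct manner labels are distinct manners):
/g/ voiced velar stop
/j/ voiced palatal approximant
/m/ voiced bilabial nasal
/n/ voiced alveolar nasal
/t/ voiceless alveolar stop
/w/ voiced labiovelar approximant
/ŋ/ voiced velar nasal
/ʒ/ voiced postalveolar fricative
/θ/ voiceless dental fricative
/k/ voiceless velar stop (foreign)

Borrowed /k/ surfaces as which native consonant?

g

/g/ is closest: same manner (stop), place distance 0 (velar→velar), voicing differs (+1); total 1. Next closest is /t/ at distance 3.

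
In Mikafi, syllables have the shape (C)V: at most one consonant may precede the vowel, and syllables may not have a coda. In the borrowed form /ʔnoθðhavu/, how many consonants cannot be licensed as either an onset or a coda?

The consonants /ʔ/, /θ/, /ð/ cannot be parsed into a legal (C)V syllable (no codas are permitted; onsets are limited to one consonant).

3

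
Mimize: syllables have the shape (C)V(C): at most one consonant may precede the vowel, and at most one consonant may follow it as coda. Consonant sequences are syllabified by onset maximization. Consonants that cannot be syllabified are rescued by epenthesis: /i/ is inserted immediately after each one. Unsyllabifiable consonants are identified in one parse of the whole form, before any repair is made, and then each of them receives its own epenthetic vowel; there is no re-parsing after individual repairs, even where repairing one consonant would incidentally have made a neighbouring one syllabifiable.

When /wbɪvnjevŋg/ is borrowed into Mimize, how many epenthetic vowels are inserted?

The unsyllabifiable consonants are /w/, /n/, /ŋ/, /g/; each receives one epenthetic vowel.

4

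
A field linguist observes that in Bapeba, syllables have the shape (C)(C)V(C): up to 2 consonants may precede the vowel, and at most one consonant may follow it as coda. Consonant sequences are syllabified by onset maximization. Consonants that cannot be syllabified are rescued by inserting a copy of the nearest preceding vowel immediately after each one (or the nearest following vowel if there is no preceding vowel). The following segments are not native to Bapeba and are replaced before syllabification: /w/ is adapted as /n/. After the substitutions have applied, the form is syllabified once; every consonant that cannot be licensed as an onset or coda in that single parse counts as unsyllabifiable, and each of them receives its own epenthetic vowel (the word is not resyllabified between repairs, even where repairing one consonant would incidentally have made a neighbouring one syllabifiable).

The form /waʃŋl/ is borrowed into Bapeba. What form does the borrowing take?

naʃŋala

Substitution: /w/ → /n/, giving /naʃŋl/.
The consonants /ŋ/, /l/ cannot be parsed into a legal (C)(C)V(C) syllable (at most one coda consonant is licensed; onsets may contain at most 2 consonants).
Each unlicensed consonant becomes the onset of a new syllable: /ŋ/ → /ŋa/, /l/ → /la/.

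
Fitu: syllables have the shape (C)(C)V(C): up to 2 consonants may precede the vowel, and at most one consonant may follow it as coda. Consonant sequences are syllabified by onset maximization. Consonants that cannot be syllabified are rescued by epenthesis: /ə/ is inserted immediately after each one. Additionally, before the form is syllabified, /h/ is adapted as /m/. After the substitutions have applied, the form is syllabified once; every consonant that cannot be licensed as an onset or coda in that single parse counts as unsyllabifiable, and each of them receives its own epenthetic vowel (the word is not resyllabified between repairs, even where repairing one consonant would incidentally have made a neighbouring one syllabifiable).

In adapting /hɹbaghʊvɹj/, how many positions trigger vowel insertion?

3

After substitution the input is /mɹbagmʊvɹj/.
The unsyllabifiable consonants are /m/, /ɹ/, /j/; each receives one epenthetic vowel.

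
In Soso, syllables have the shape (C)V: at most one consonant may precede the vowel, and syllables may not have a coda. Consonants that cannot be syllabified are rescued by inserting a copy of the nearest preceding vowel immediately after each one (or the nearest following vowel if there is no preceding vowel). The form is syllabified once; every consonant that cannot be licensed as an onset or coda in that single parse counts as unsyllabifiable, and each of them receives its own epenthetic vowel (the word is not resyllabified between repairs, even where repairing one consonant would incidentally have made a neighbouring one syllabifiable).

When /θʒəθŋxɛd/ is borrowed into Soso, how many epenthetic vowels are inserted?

4

The unsyllabifiable consonants are /θ/, /θ/, /ŋ/, /d/; each receives one epenthetic vowel.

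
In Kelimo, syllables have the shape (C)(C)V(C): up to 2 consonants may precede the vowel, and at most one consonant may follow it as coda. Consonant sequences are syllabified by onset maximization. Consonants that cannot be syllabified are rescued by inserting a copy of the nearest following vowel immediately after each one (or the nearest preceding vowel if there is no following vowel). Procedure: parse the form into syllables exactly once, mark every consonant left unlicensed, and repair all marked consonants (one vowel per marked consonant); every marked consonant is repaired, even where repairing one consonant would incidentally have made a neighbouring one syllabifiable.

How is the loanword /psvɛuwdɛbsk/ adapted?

Under (C)(C)V(C), the unsyllabifiable consonants are /p/, /s/, /k/ (at most one coda consonant is licensed; onsets may contain at most 2 consonants).
Epenthesis after each stranded consonant: /p/ → /pɛ/, /s/ → /sɛ/, /k/ → /kɛ/.

pɛsvɛuwdɛbsɛkɛ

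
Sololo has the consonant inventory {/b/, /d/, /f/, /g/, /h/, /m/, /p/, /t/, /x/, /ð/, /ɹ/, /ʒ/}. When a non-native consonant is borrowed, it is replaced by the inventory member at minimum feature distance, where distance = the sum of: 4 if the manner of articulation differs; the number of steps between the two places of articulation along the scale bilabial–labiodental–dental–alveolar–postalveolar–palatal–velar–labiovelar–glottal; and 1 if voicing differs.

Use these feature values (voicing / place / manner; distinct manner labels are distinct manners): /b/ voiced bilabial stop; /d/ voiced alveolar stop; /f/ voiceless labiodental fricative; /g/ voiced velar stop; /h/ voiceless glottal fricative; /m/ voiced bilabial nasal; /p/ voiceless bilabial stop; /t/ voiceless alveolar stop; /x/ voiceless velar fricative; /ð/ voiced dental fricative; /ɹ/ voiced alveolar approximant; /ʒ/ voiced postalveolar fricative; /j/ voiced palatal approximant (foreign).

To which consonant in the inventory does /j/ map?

ɹ

/ɹ/ is closest: same manner (approximant), place distance 2 (palatal→alveolar), same voicing; total 2. Next closest is /g/ at distance 5.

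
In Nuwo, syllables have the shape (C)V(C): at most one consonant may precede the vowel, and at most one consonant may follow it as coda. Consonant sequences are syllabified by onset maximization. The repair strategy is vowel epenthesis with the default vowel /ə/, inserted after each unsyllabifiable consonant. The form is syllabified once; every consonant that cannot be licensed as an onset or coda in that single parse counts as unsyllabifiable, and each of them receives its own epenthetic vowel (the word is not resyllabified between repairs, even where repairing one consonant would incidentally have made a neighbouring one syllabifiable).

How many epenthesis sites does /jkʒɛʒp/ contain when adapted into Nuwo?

The unsyllabifiable consonants are /j/, /k/, /p/; each receives one epenthetic vowel.

3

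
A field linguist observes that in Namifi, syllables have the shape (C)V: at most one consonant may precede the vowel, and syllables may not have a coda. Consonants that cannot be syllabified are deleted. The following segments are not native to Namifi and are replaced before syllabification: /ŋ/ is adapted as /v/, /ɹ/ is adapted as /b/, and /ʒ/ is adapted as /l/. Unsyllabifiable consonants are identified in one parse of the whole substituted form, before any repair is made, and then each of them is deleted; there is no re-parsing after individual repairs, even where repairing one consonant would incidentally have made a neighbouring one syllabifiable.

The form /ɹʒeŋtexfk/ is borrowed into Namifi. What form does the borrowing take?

lete

Substitution: /ɹ/ → /b/, /ʒ/ → /l/, /ŋ/ → /v/, giving /blevtexfk/.
Under (C)V, the unsyllabifiable consonants are /b/, /v/, /x/, /f/, /k/ (no codas are permitted; onsets are limited to one consonant).
Each unlicensed consonant is deleted: /b/, /v/, /x/, /f/, /k/.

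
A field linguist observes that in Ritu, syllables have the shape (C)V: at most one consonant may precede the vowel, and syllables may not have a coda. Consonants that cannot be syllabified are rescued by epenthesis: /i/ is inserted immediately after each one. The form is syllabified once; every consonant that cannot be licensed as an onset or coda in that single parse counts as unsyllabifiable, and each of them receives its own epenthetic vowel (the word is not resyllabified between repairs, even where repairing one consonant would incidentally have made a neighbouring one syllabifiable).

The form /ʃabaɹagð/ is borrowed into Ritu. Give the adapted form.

Under (C)V, the unsyllabifiable consonants are /g/, /ð/ (no codas are permitted; onsets are limited to one consonant).
Epenthesis after each stranded consonant: /g/ → /gi/, /ð/ → /ði/.

ʃabaɹagiði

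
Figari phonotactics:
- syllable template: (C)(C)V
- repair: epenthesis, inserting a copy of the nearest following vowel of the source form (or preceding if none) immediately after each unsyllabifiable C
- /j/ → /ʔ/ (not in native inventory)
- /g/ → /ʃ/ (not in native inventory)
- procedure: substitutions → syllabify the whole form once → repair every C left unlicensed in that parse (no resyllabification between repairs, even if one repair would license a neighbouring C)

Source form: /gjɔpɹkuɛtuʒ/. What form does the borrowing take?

ʃʔɔpuɹkuɛtuʒu

Substitution: /g/ → /ʃ/, /j/ → /ʔ/, giving /ʃʔɔpɹkuɛtuʒ/.
The consonants /p/, /ʒ/ cannot be parsed into a legal (C)(C)V syllable (no codas are permitted; onsets may contain at most 2 consonants).
Each unlicensed consonant becomes the onset of a new syllable: /p/ → /pu/, /ʒ/ → /ʒu/.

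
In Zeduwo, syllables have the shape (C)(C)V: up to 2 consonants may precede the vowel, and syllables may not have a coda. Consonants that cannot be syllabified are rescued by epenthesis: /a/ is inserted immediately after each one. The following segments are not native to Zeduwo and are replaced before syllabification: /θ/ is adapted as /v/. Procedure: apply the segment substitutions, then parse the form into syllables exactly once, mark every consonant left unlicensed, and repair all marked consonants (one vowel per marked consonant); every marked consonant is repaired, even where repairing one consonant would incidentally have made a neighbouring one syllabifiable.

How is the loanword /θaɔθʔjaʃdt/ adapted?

Substitution: /θ/ → /v/, giving /vaɔvʔjaʃdt/.
Syllabifying with onset maximization leaves /v/, /ʃ/, /d/, /t/ stranded (no codas are permitted; onsets may contain at most 2 consonants).
Each unlicensed consonant becomes the onset of a new syllable: /v/ → /va/, /ʃ/ → /ʃa/, /d/ → /da/, /t/ → /ta/.

vaɔvaʔjaʃadata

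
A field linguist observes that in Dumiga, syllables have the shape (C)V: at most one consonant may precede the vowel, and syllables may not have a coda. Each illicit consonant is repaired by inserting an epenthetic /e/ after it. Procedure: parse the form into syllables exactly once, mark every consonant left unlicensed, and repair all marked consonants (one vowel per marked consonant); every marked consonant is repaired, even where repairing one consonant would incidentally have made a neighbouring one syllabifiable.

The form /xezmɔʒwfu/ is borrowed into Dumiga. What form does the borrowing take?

xezemɔʒewefu

Syllabifying with onset maximization leaves /z/, /ʒ/, /w/ stranded (no codas are permitted; onsets are limited to one consonant).
Inserting the epenthetic vowel yields /z/ → /ze/, /ʒ/ → /ʒe/, /w/ → /we/.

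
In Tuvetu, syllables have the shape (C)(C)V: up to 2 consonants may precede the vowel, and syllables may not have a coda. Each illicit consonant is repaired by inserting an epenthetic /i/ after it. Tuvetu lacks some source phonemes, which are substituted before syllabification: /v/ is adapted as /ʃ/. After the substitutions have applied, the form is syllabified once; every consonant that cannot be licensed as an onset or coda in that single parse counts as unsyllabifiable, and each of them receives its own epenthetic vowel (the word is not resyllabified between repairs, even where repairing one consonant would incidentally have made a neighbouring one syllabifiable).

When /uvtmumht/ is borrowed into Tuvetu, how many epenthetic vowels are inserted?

4

After substitution the input is /uʃtmumht/.
The unsyllabifiable consonants are /ʃ/, /m/, /h/, /t/; each receives one epenthetic vowel.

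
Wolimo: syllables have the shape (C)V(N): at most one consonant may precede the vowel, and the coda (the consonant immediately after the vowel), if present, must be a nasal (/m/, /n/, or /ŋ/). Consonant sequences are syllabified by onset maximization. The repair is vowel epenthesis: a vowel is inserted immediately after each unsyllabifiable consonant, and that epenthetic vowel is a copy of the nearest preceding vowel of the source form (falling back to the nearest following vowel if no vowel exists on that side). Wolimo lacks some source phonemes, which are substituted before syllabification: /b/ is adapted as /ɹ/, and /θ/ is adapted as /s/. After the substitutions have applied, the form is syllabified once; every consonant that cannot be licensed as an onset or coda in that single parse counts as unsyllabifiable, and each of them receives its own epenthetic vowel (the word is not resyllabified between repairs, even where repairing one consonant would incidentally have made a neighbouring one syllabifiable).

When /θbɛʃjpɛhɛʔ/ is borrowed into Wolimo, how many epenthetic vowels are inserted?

4

After substitution the input is /sɹɛʃjpɛhɛʔ/.
The unsyllabifiable consonants are /s/, /ʃ/, /j/, /ʔ/; each receives one epenthetic vowel.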